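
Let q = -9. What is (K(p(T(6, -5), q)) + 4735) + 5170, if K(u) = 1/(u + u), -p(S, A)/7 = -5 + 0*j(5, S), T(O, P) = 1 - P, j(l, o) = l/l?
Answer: 693351/70 ≈ 9905.0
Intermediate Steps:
j(l, o) = 1
p(S, A) = 35 (p(S, A) = -7*(-5 + 0*1) = -7*(-5 + 0) = -7*(-5) = 35)
K(u) = 1/(2*u)
(K(p(T(6, -5), q)) + 4735) + 5170 = ((½)/35 + 4735) + 5170 = ((½)*(1/35) + 4735) + 5170 = (1/70 + 4735) + 5170 = 331451/70 + 5170 = 693351/70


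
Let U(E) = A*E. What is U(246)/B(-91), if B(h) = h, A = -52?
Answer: 984/7 ≈ 140.57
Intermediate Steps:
U(E) = -52*E
U(246)/B(-91) = -52*246/(-91) = -12792*(-1/91) = 984/7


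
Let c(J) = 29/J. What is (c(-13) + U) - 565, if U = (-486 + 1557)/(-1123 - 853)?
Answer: -1121919/1976 ≈ -567.77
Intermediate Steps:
U = -1071/1976 (U = 1071/(-1976) = 1071*(-1/1976) = -1071/1976 ≈ -0.54200)
(c(-13) + U) - 565 = (29/(-13) - 1071/1976) - 565 = (29*(-1/13) - 1071/1976) - 565 = (-29/13 - 1071/1976) - 565 = -5479/1976 - 565 = -1121919/1976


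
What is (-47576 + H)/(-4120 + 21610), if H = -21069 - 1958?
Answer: -70603/17490 ≈ -4.0368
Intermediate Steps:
H = -23027
(-47576 + H)/(-4120 + 21610) = (-47576 - 23027)/(-4120 + 21610) = -70603/17490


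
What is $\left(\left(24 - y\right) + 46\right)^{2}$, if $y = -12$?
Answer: $6724$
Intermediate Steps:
$\left(\left(24 - y\right) + 46\right)^{2} = \left(\left(24 - -12\right) + 46\right)^{2} = \left(\left(24 + 12\right) + 46\right)^{2} = \left(36 + 46\right)^{2} = 82^{2} = 6724$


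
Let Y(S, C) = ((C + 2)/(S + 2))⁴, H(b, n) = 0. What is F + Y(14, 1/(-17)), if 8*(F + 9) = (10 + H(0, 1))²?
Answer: 19158898817/5473632256 ≈ 3.5002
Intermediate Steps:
Y(S, C) = (2 + C)⁴/(2 + S)⁴ (Y(S, C) = ((2 + C)/(2 + S))⁴ = (2 + C)⁴/(2 + S)⁴)
F = 7/2 (F = -9 + (10 + 0)²/8 = -9 + (⅛)*10² = -9 + (⅛)*100 = -9 + 25/2 = 7/2 ≈ 3.5000)
F + Y(14, 1/(-17)) = 7/2 + (2 + 1/(-17))⁴/(2 + 14)⁴ = 7/2 + (2 - 1/17)⁴/16⁴ = 7/2 + (33/17)⁴*(1/65536) = 7/2 + (1185921/83521)*(1/65536) = 7/2 + 1185921/5473632256 = 19158898817/5473632256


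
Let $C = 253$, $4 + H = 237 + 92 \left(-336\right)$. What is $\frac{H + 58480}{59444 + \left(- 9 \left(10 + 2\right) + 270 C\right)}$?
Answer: $\frac{27801}{127646} \approx 0.2178$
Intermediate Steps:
$H = -30679$ ($H = -4 + \left(237 + 92 \left(-336\right)\right) = -4 + \left(237 - 30912\right) = -4 - 30675 = -30679$)
$\frac{H + 58480}{59444 + \left(- 9 \left(10 + 2\right) + 270 C\right)} = \frac{-30679 + 58480}{59444 + \left(- 9 \left(10 + 2\right) + 270 \cdot 253\right)} = \frac{27801}{59444 + \left(\left(-9\right) 12 + 68310\right)} = \frac{27801}{59444 + \left(-108 + 68310\right)} = \frac{27801}{59444 + 68202} = \frac{27801}{127646}$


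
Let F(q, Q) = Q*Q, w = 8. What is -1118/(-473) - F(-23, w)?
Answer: -678/11 ≈ -61.636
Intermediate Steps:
F(q, Q) = Q²
-1118/(-473) - F(-23, w) = -1118/(-473) - 1*8² = -1118*(-1/473) - 1*64 = 26/11 - 64 = -678/11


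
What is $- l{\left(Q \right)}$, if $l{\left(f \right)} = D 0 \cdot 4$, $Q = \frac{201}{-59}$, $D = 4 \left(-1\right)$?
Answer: $0$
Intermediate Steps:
$D = -4$
$Q = - \frac{201}{59}$ ($Q = 201 \left(- \frac{1}{59}\right) = - \frac{201}{59} \approx -3.4068$)
$l{\left(f \right)} = 0$ ($l{\left(f \right)} = \left(-4\right) 0 \cdot 4 = 0 \cdot 4 = 0$)
$- l{\left(Q \right)} = \left(-1\right) 0 = 0$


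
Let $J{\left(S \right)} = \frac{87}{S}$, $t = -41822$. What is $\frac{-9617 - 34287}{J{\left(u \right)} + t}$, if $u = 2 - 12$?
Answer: $\frac{439040}{418307} \approx 1.0496$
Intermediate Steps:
$u = -10$ ($u = 2 - 12 = -10$)
$\frac{-9617 - 34287}{J{\left(u \right)} + t} = \frac{-9617 - 34287}{\frac{87}{-10} - 41822} = - \frac{43904}{87 \left(- \frac{1}{10}\right) - 41822} = - \frac{43904}{- \frac{87}{10} - 41822} = - \frac{43904}{- \frac{418307}{10}} = \left(-43904\right) \left(- \frac{10}{418307}\right) = \frac{439040}{418307}$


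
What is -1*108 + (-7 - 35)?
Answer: -150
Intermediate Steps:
-1*108 + (-7 - 35) = -108 - 42 = -150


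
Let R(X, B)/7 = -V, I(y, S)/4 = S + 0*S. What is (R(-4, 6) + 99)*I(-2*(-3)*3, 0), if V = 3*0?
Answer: 0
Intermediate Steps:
V = 0
I(y, S) = 4*S (I(y, S) = 4*(S + 0*S) = 4*(S + 0) = 4*S)
R(X, B) = 0 (R(X, B) = 7*(-1*0) = 7*0 = 0)
(R(-4, 6) + 99)*I(-2*(-3)*3, 0) = (0 + 99)*(4*0) = 99*0 = 0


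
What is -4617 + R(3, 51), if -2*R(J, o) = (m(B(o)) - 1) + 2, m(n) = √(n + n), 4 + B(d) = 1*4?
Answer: -9235/2 ≈ -4617.5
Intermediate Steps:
B(d) = 0 (B(d) = -4 + 1*4 = -4 + 4 = 0)
m(n) = √2*√n (m(n) = √(2*n) = √2*√n)
R(J, o) = -½ (R(J, o) = -((√2*√0 - 1) + 2)/2 = -((√2*0 - 1) + 2)/2 = -((0 - 1) + 2)/2 = -(-1 + 2)/2 = -½*1 = -½)
-4617 + R(3, 51) = -4617 - ½ = -9235/2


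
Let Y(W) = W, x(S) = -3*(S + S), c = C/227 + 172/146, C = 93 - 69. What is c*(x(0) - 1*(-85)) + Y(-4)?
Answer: 1742006/16571 ≈ 105.12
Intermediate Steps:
C = 24
c = 21274/16571 (c = 24/227 + 172/146 = 24*(1/227) + 172*(1/146) = 24/227 + 86/73 = 21274/16571 ≈ 1.2838)
x(S) = -6*S
c*(x(0) - 1*(-85)) + Y(-4) = 21274*(-6*0 - 1*(-85))/16571 - 4 = 21274*(0 + 85)/16571 - 4 = (21274/16571)*85 - 4 = 1808290/16571 - 4 = 1742006/16571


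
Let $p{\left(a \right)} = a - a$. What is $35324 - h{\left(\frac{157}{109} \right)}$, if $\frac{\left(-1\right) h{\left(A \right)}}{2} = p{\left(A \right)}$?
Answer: $35324$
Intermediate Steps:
$p{\left(a \right)} = 0$
$h{\left(A \right)} = 0$ ($h{\left(A \right)} = \left(-2\right) 0 = 0$)
$35324 - h{\left(\frac{157}{109} \right)} = 35324 - 0 = 35324 + 0 = 35324$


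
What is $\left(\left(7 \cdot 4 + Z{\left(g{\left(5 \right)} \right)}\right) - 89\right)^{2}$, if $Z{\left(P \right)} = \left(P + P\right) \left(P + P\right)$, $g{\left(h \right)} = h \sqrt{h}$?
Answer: $192721$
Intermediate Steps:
$g{\left(h \right)} = h^{\frac{3}{2}}$
$Z{\left(P \right)} = 4 P^{2}$ ($Z{\left(P \right)} = 2 P 2 P = 4 P^{2}$)
$\left(\left(7 \cdot 4 + Z{\left(g{\left(5 \right)} \right)}\right) - 89\right)^{2} = \left(\left(7 \cdot 4 + 4 \left(5^{\frac{3}{2}}\right)^{2}\right) - 89\right)^{2} = \left(\left(28 + 4 \left(5 \sqrt{5}\right)^{2}\right) - 89\right)^{2} = \left(\left(28 + 4 \cdot 125\right) - 89\right)^{2} = \left(\left(28 + 500\right) - 89\right)^{2} = \left(528 - 89\right)^{2} = 439^{2} = 192721$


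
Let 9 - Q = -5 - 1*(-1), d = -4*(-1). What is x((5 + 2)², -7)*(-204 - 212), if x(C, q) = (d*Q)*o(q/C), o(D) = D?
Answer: 21632/7 ≈ 3090.3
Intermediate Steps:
d = 4
Q = 13 (Q = 9 - (-5 - 1*(-1)) = 9 - (-5 + 1) = 9 - 1*(-4) = 9 + 4 = 13)
x(C, q) = 52*q/C (x(C, q) = (4*13)*(q/C) = 52*(q/C) = 52*q/C)
x((5 + 2)², -7)*(-204 - 212) = (52*(-7)/(5 + 2)²)*(-204 - 212) = (52*(-7)/7²)*(-416) = (52*(-7)/49)*(-416) = (52*(-7)*(1/49))*(-416) = -52/7*(-416) = 21632/7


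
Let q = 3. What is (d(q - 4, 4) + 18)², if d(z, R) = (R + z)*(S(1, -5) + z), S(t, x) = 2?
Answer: 441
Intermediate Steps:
d(z, R) = (2 + z)*(R + z) (d(z, R) = (R + z)*(2 + z) = (2 + z)*(R + z))
(d(q - 4, 4) + 18)² = (((3 - 4)² + 2*4 + 2*(3 - 4) + 4*(3 - 4)) + 18)² = (((-1)² + 8 + 2*(-1) + 4*(-1)) + 18)² = ((1 + 8 - 2 - 4) + 18)² = (3 + 18)² = 21² = 441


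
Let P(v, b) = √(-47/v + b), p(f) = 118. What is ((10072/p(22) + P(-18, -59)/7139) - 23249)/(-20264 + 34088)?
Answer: -1366655/815616 + I*√2030/592137216 ≈ -1.6756 + 7.609e-8*I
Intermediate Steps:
P(v, b) = √(b - 47/v)
((10072/p(22) + P(-18, -59)/7139) - 23249)/(-20264 + 34088) = ((10072/118 + √(-59 - 47/(-18))/7139) - 23249)/(-20264 + 34088) = ((10072*(1/118) + √(-59 - 47*(-1/18))*(1/7139)) - 23249)/13824 = ((5036/59 + √(-59 + 47/18)*(1/7139)) - 23249)*(1/13824) = ((5036/59 + √(-1015/18)*(1/7139)) - 23249)*(1/13824) = ((5036/59 + (I*√2030/6)*(1/7139)) - 23249)*(1/13824) = ((5036/59 + I*√2030/42834) - 23249)*(1/13824) = (-1366655/59 + I*√2030/42834)*(1/13824) = -1366655/815616 + I*√2030/592137216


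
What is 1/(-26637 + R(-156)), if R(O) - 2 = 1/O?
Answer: -156/4155061 ≈ -3.7545e-5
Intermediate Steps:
R(O) = 2 + 1/O
1/(-26637 + R(-156)) = 1/(-26637 + (2 + 1/(-156))) = 1/(-26637 + (2 - 1/156)) = 1/(-26637 + 311/156) = 1/(-4155061/156) = -156/4155061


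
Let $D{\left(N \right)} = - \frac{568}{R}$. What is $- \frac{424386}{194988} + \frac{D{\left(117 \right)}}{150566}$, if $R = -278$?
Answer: $- \frac{740148405631}{340070023826} \approx -2.1765$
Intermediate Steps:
$D{\left(N \right)} = \frac{284}{139}$ ($D{\left(N \right)} = - \frac{568}{-278} = \left(-568\right) \left(- \frac{1}{278}\right) = \frac{284}{139}$)
$- \frac{424386}{194988} + \frac{D{\left(117 \right)}}{150566} = - \frac{424386}{194988} + \frac{284}{139 \cdot 150566} = \left(-424386\right) \frac{1}{194988} + \frac{284}{139} \cdot \frac{1}{150566} = - \frac{70731}{32498} + \frac{142}{10464337} = - \frac{740148405631}{340070023826}$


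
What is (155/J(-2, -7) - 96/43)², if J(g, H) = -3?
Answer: 48344209/16641 ≈ 2905.1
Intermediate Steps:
(155/J(-2, -7) - 96/43)² = (155/(-3) - 96/43)² = (155*(-⅓) - 96*1/43)² = (-155/3 - 96/43)² = (-6953/129)² = 48344209/16641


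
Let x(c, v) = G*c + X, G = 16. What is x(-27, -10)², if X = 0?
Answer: 186624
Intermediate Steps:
x(c, v) = 16*c (x(c, v) = 16*c + 0 = 16*c)
x(-27, -10)² = (16*(-27))² = (-432)² = 186624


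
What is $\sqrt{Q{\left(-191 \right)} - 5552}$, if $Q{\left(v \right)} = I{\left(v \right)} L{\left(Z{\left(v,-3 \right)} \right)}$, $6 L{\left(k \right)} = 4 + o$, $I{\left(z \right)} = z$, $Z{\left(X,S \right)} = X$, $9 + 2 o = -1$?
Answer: $\frac{i \sqrt{198726}}{6} \approx 74.298 i$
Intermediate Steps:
$o = -5$ ($o = - \frac{9}{2} + \frac{1}{2} \left(-1\right) = - \frac{9}{2} - \frac{1}{2} = -5$)
$L{\left(k \right)} = - \frac{1}{6}$ ($L{\left(k \right)} = \frac{4 - 5}{6} = \frac{1}{6} \left(-1\right) = - \frac{1}{6}$)
$Q{\left(v \right)} = - \frac{v}{6}$ ($Q{\left(v \right)} = v \left(- \frac{1}{6}\right) = - \frac{v}{6}$)
$\sqrt{Q{\left(-191 \right)} - 5552} = \sqrt{\left(- \frac{1}{6}\right) \left(-191\right) - 5552} = \sqrt{\frac{191}{6} - 5552} = \sqrt{- \frac{33121}{6}} = \frac{i \sqrt{198726}}{6}$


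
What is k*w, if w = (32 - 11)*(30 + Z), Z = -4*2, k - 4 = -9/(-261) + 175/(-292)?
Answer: 6719559/4234 ≈ 1587.0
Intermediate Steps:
k = 29089/8468 (k = 4 + (-9/(-261) + 175/(-292)) = 4 + (-9*(-1/261) + 175*(-1/292)) = 4 + (1/29 - 175/292) = 4 - 4783/8468 = 29089/8468 ≈ 3.4352)
Z = -8
w = 462 (w = (32 - 11)*(30 - 8) = 21*22 = 462)
k*w = (29089/8468)*462 = 6719559/4234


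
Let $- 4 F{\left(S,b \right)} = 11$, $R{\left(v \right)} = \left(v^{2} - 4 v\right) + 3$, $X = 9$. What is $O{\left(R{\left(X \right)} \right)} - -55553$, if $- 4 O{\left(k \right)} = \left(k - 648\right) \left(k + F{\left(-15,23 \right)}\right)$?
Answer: $\frac{124681}{2} \approx 62341.0$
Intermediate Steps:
$R{\left(v \right)} = 3 + v^{2} - 4 v$
$F{\left(S,b \right)} = - \frac{11}{4}$ ($F{\left(S,b \right)} = \left(- \frac{1}{4}\right) 11 = - \frac{11}{4}$)
$O{\left(k \right)} = - \frac{\left(-648 + k\right) \left(- \frac{11}{4} + k\right)}{4}$ ($O{\left(k \right)} = - \frac{\left(k - 648\right) \left(k - \frac{11}{4}\right)}{4} = - \frac{\left(-648 + k\right) \left(- \frac{11}{4} + k\right)}{4}$)
$O{\left(R{\left(X \right)} \right)} - -55553 = \left(- \frac{891}{2} - \frac{\left(3 + 9^{2} - 36\right)^{2}}{4} + \frac{2603 \left(3 + 9^{2} - 36\right)}{16}\right) - -55553 = \left(- \frac{891}{2} - \frac{\left(3 + 81 - 36\right)^{2}}{4} + \frac{2603 \left(3 + 81 - 36\right)}{16}\right) + 55553 = \left(- \frac{891}{2} - \frac{48^{2}}{4} + \frac{2603}{16} \cdot 48\right) + 55553 = \left(- \frac{891}{2} - 576 + 7809\right) + 55553 = \frac{13575}{2} + 55553 = \frac{124681}{2}$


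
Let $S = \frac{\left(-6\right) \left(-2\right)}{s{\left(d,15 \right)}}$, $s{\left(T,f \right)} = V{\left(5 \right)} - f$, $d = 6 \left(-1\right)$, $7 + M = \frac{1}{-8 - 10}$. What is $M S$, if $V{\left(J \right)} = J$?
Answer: $\frac{127}{15} \approx 8.4667$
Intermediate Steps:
$M = - \frac{127}{18}$ ($M = -7 + \frac{1}{-8 - 10} = -7 + \frac{1}{-18} = -7 - \frac{1}{18} = - \frac{127}{18} \approx -7.0556$)
$d = -6$
$s{\left(T,f \right)} = 5 - f$
$S = - \frac{6}{5}$ ($S = \frac{\left(-6\right) \left(-2\right)}{5 - 15} = \frac{12}{5 - 15} = \frac{12}{-10} = 12 \left(- \frac{1}{10}\right) = - \frac{6}{5} \approx -1.2$)
$M S = \left(- \frac{127}{18}\right) \left(- \frac{6}{5}\right) = \frac{127}{15}$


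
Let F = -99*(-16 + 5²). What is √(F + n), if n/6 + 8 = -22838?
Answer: I*√137967 ≈ 371.44*I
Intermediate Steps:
n = -137076 (n = -48 + 6*(-22838) = -48 - 137028 = -137076)
F = -891 (F = -99*(-16 + 25) = -99*9 = -891)
√(F + n) = √(-891 - 137076) = √(-137967) = I*√137967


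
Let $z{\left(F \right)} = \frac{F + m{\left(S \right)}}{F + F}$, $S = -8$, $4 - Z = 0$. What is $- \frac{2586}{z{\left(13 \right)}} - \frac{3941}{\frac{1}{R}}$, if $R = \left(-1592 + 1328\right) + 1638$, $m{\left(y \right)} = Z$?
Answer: $- \frac{92121114}{17} \approx -5.4189 \cdot 10^{6}$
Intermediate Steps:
$Z = 4$ ($Z = 4 - 0 = 4 + 0 = 4$)
$m{\left(y \right)} = 4$
$z{\left(F \right)} = \frac{4 + F}{2 F}$ ($z{\left(F \right)} = \frac{F + 4}{F + F} = \frac{4 + F}{2 F}$)
$R = 1374$ ($R = -264 + 1638 = 1374$)
$- \frac{2586}{z{\left(13 \right)}} - \frac{3941}{\frac{1}{R}} = - \frac{2586}{\frac{1}{2} \cdot \frac{1}{13} \left(4 + 13\right)} - \frac{3941}{\frac{1}{1374}} = - \frac{2586}{\frac{1}{2} \cdot \frac{1}{13} \cdot 17} - 3941 \frac{1}{\frac{1}{1374}} = - \frac{2586}{\frac{17}{26}} - 5414934 = \left(-2586\right) \frac{26}{17} - 5414934 = - \frac{67236}{17} - 5414934 = - \frac{92121114}{17}$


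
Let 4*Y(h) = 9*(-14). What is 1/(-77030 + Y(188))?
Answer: -2/154123 ≈ -1.2977e-5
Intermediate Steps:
Y(h) = -63/2 (Y(h) = (9*(-14))/4 = (¼)*(-126) = -63/2)
1/(-77030 + Y(188)) = 1/(-77030 - 63/2) = 1/(-154123/2) = -2/154123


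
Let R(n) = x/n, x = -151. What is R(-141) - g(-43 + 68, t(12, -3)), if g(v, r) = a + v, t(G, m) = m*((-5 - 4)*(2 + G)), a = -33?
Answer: 1279/141 ≈ 9.0709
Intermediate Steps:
t(G, m) = m*(-18 - 9*G) (t(G, m) = m*(-9*(2 + G)) = m*(-18 - 9*G))
R(n) = -151/n
g(v, r) = -33 + v
R(-141) - g(-43 + 68, t(12, -3)) = -151/(-141) - (-33 + (-43 + 68)) = -151*(-1/141) - (-33 + 25) = 151/141 - 1*(-8) = 151/141 + 8 = 1279/141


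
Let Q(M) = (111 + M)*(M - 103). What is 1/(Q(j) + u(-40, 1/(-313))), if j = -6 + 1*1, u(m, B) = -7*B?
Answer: -313/3583217 ≈ -8.7352e-5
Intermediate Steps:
j = -5 (j = -6 + 1 = -5)
Q(M) = (-103 + M)*(111 + M) (Q(M) = (111 + M)*(-103 + M) = (-103 + M)*(111 + M))
1/(Q(j) + u(-40, 1/(-313))) = 1/((-11433 + (-5)**2 + 8*(-5)) - 7/(-313)) = 1/((-11433 + 25 - 40) - 7*(-1/313)) = 1/(-11448 + 7/313) = 1/(-3583217/313) = -313/3583217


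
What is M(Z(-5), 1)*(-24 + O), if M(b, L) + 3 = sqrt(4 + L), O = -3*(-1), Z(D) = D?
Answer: 63 - 21*sqrt(5) ≈ 16.043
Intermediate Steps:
O = 3
M(b, L) = -3 + sqrt(4 + L)
M(Z(-5), 1)*(-24 + O) = (-3 + sqrt(4 + 1))*(-24 + 3) = (-3 + sqrt(5))*(-21) = 63 - 21*sqrt(5)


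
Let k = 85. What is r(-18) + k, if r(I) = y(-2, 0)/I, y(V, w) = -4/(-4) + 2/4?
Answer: 1019/12 ≈ 84.917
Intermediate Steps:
y(V, w) = 3/2 (y(V, w) = -4*(-¼) + 2*(¼) = 1 + ½ = 3/2)
r(I) = 3/(2*I)
r(-18) + k = (3/2)/(-18) + 85 = (3/2)*(-1/18) + 85 = -1/12 + 85 = 1019/12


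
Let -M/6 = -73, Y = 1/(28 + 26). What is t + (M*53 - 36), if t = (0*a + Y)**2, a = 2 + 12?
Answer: 67587049/2916 ≈ 23178.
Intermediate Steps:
a = 14
Y = 1/54 ≈ 0.018519
M = 438 (M = -6*(-73) = 438)
t = 1/2916 (t = (0*14 + 1/54)**2 = (0 + 1/54)**2 = (1/54)**2 = 1/2916 ≈ 0.00034294)
t + (M*53 - 36) = 1/2916 + (438*53 - 36) = 1/2916 + (23214 - 36) = 1/2916 + 23178 = 67587049/2916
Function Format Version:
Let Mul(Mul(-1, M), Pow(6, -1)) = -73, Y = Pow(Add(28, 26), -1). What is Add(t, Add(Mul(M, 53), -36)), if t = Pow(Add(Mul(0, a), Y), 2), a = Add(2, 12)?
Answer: Rational(67587049, 2916) ≈ 23178.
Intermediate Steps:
a = 14
Y = Rational(1, 54) (Y = Pow(54, -1) = Rational(1, 54) ≈ 0.018519)
M = 438 (M = Mul(-6, -73) = 438)
t = Rational(1, 2916) (t = Pow(Add(Mul(0, 14), Rational(1, 54)), 2) = Pow(Add(0, Rational(1, 54)), 2) = Pow(Rational(1, 54), 2) = Rational(1, 2916) ≈ 0.00034294)
Add(t, Add(Mul(M, 53), -36)) = Add(Rational(1, 2916), Add(Mul(438, 53), -36)) = Add(Rational(1, 2916), Add(23214, -36)) = Add(Rational(1, 2916), 23178) = Rational(67587049, 2916)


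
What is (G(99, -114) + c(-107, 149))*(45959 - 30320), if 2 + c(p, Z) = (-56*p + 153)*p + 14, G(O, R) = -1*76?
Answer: -10283877981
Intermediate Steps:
G(O, R) = -76
c(p, Z) = 12 + p*(153 - 56*p) (c(p, Z) = -2 + ((-56*p + 153)*p + 14) = -2 + ((153 - 56*p)*p + 14) = -2 + (p*(153 - 56*p) + 14) = -2 + (14 + p*(153 - 56*p)) = 12 + p*(153 - 56*p))
(G(99, -114) + c(-107, 149))*(45959 - 30320) = (-76 + (12 - 56*(-107)**2 + 153*(-107)))*(45959 - 30320) = (-76 + (12 - 56*11449 - 16371))*15639 = (-76 + (12 - 641144 - 16371))*15639 = (-76 - 657503)*15639 = -657579*15639 = -10283877981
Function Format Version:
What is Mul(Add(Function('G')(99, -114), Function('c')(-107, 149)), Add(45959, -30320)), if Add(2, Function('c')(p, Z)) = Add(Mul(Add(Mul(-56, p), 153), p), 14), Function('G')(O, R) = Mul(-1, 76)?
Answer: -10283877981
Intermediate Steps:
Function('G')(O, R) = -76
Function('c')(p, Z) = Add(12, Mul(p, Add(153, Mul(-56, p)))) (Function('c')(p, Z) = Add(-2, Add(Mul(Add(Mul(-56, p), 153), p), 14)) = Add(-2, Add(Mul(Add(153, Mul(-56, p)), p), 14)) = Add(-2, Add(Mul(p, Add(153, Mul(-56, p))), 14)) = Add(-2, Add(14, Mul(p, Add(153, Mul(-56, p))))) = Add(12, Mul(p, Add(153, Mul(-56, p)))))
Mul(Add(Function('G')(99, -114), Function('c')(-107, 149)), Add(45959, -30320)) = Mul(Add(-76, Add(12, Mul(-56, Pow(-107, 2)), Mul(153, -107))), Add(45959, -30320)) = Mul(Add(-76, Add(12, Mul(-56, 11449), -16371)), 15639) = Mul(Add(-76, Add(12, -641144, -16371)), 15639) = Mul(Add(-76, -657503), 15639) = Mul(-657579, 15639) = -10283877981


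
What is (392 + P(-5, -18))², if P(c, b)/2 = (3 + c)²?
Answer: 160000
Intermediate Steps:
P(c, b) = 2*(3 + c)²
(392 + P(-5, -18))² = (392 + 2*(3 - 5)²)² = (392 + 2*(-2)²)² = (392 + 2*4)² = (392 + 8)² = 400² = 160000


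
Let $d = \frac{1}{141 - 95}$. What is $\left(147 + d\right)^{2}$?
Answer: $\frac{45738169}{2116} \approx 21615.0$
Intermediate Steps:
$d = \frac{1}{46} \approx 0.021739$
$\left(147 + d\right)^{2} = \left(147 + \frac{1}{46}\right)^{2} = \left(\frac{6763}{46}\right)^{2} = \frac{45738169}{2116}$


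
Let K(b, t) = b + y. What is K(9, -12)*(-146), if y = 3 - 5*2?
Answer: -292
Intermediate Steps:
y = -7 (y = 3 - 10 = -7)
K(b, t) = -7 + b (K(b, t) = b - 7 = -7 + b)
K(9, -12)*(-146) = (-7 + 9)*(-146) = 2*(-146) = -292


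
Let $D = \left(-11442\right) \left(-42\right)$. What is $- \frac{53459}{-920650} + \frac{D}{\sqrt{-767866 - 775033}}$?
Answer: $\frac{53459}{920650} - \frac{480564 i \sqrt{1542899}}{1542899} \approx 0.058067 - 386.89 i$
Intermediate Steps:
$D = 480564$
$- \frac{53459}{-920650} + \frac{D}{\sqrt{-767866 - 775033}} = - \frac{53459}{-920650} + \frac{480564}{\sqrt{-767866 - 775033}} = \left(-53459\right) \left(- \frac{1}{920650}\right) + \frac{480564}{\sqrt{-1542899}} = \frac{53459}{920650} + \frac{480564}{i \sqrt{1542899}} = \frac{53459}{920650} + 480564 \left(- \frac{i \sqrt{1542899}}{1542899}\right) = \frac{53459}{920650} - \frac{480564 i \sqrt{1542899}}{1542899}$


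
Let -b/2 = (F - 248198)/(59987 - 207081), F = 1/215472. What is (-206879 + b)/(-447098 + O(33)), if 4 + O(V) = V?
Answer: 3278531025186191/7084845140271696 ≈ 0.46275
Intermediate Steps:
F = 1/215472 ≈ 4.6410e-6
b = -53479719455/15847319184 (b = -2*(1/215472 - 248198)/(59987 - 207081) = -(-53479719455)/(107736*(-147094)) = -(-53479719455)*(-1)/(107736*147094) = -2*53479719455/31694638368 = -53479719455/15847319184 ≈ -3.3747)
O(V) = -4 + V
(-206879 + b)/(-447098 + O(33)) = (-206879 - 53479719455/15847319184)/(-447098 + (-4 + 33)) = -3278531025186191/(15847319184*(-447098 + 29)) = -3278531025186191/15847319184/(-447069) = -3278531025186191/15847319184*(-1/447069) = 3278531025186191/7084845140271696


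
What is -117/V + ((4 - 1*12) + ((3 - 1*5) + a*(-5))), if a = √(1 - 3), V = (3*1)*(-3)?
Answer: 3 - 5*I*√2 ≈ 3.0 - 7.0711*I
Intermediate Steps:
V = -9 (V = 3*(-3) = -9)
a = I*√2 (a = √(-2) = I*√2 ≈ 1.4142*I)
-117/V + ((4 - 1*12) + ((3 - 1*5) + a*(-5))) = -117/(-9) + ((4 - 1*12) + ((3 - 1*5) + (I*√2)*(-5))) = -117*(-1)/9 + ((4 - 12) + ((3 - 5) - 5*I*√2)) = -13*(-1) + (-8 + (-2 - 5*I*√2)) = 13 + (-10 - 5*I*√2) = 3 - 5*I*√2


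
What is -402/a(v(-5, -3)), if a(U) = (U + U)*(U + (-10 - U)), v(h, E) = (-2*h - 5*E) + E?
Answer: 201/220 ≈ 0.91364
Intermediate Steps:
v(h, E) = -4*E - 2*h (v(h, E) = (-5*E - 2*h) + E = -4*E - 2*h)
a(U) = -20*U (a(U) = (2*U)*(-10) = -20*U)
-402/a(v(-5, -3)) = -402*(-1/(20*(-4*(-3) - 2*(-5)))) = -402*(-1/(20*(12 + 10))) = -402/((-20*22)) = -402/(-440) = -402*(-1/440) = 201/220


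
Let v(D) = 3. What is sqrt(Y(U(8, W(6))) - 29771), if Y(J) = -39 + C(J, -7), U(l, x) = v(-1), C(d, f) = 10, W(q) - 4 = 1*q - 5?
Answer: 10*I*sqrt(298) ≈ 172.63*I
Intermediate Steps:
W(q) = -1 + q (W(q) = 4 + (1*q - 5) = 4 + (q - 5) = 4 + (-5 + q) = -1 + q)
U(l, x) = 3
Y(J) = -29 (Y(J) = -39 + 10 = -29)
sqrt(Y(U(8, W(6))) - 29771) = sqrt(-29 - 29771) = sqrt(-29800) = 10*I*sqrt(298)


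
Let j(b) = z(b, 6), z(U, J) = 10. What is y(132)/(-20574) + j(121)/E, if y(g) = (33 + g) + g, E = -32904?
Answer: -30797/2089404 ≈ -0.014740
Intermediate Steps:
j(b) = 10
y(g) = 33 + 2*g
y(132)/(-20574) + j(121)/E = (33 + 2*132)/(-20574) + 10/(-32904) = (33 + 264)*(-1/20574) + 10*(-1/32904) = 297*(-1/20574) - 5/16452 = -11/762 - 5/16452 = -30797/2089404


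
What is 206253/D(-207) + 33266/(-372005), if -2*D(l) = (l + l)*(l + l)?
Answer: -2947332479/1180743870 ≈ -2.4962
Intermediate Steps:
D(l) = -2*l**2 (D(l) = -(l + l)*(l + l)/2 = -2*l*2*l/2 = -2*l**2)
206253/D(-207) + 33266/(-372005) = 206253/((-2*(-207)**2)) + 33266/(-372005) = 206253/((-2*42849)) + 33266*(-1/372005) = 206253/(-85698) - 33266/372005 = 206253*(-1/85698) - 33266/372005 = -7639/3174 - 33266/372005 = -2947332479/1180743870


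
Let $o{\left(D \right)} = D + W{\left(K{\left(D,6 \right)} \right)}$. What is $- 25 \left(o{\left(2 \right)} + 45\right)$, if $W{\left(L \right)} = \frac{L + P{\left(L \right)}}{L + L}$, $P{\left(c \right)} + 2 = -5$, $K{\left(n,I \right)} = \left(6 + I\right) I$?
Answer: $- \frac{170825}{144} \approx -1186.3$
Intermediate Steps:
$K{\left(n,I \right)} = I \left(6 + I\right)$
$P{\left(c \right)} = -7$ ($P{\left(c \right)} = -2 - 5 = -7$)
$W{\left(L \right)} = \frac{-7 + L}{2 L}$ ($W{\left(L \right)} = \frac{L - 7}{L + L} = \frac{-7 + L}{2 L}$)
$o{\left(D \right)} = \frac{65}{144} + D$ ($o{\left(D \right)} = D + \frac{-7 + 6 \left(6 + 6\right)}{2 \cdot 6 \left(6 + 6\right)} = D + \frac{-7 + 6 \cdot 12}{2 \cdot 6 \cdot 12} = D + \frac{-7 + 72}{2 \cdot 72} = D + \frac{1}{2} \cdot \frac{1}{72} \cdot 65 = D + \frac{65}{144} = \frac{65}{144} + D$)
$- 25 \left(o{\left(2 \right)} + 45\right) = - 25 \left(\left(\frac{65}{144} + 2\right) + 45\right) = - 25 \left(\frac{353}{144} + 45\right) = \left(-25\right) \frac{6833}{144} = - \frac{170825}{144}$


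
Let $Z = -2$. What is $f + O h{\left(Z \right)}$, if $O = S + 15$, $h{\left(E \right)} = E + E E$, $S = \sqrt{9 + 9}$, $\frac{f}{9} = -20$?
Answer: $-150 + 6 \sqrt{2} \approx -141.51$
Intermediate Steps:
$f = -180$ ($f = 9 \left(-20\right) = -180$)
$S = 3 \sqrt{2}$ ($S = \sqrt{18} = 3 \sqrt{2} \approx 4.2426$)
$h{\left(E \right)} = E + E^{2}$
$O = 15 + 3 \sqrt{2}$ ($O = 3 \sqrt{2} + 15 = 15 + 3 \sqrt{2} \approx 19.243$)
$f + O h{\left(Z \right)} = -180 + \left(15 + 3 \sqrt{2}\right) \left(- 2 \left(1 - 2\right)\right) = -180 + \left(15 + 3 \sqrt{2}\right) \left(\left(-2\right) \left(-1\right)\right) = -180 + \left(15 + 3 \sqrt{2}\right) 2 = -180 + \left(30 + 6 \sqrt{2}\right) = -150 + 6 \sqrt{2}$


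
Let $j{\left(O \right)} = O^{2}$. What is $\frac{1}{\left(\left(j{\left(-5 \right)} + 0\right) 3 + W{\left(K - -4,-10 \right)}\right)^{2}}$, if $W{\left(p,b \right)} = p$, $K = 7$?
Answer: $\frac{1}{7396} \approx 0.00013521$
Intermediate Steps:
$\frac{1}{\left(\left(j{\left(-5 \right)} + 0\right) 3 + W{\left(K - -4,-10 \right)}\right)^{2}} = \frac{1}{\left(\left(\left(-5\right)^{2} + 0\right) 3 + \left(7 - -4\right)\right)^{2}} = \frac{1}{\left(\left(25 + 0\right) 3 + \left(7 + 4\right)\right)^{2}} = \frac{1}{\left(25 \cdot 3 + 11\right)^{2}} = \frac{1}{\left(75 + 11\right)^{2}} = \frac{1}{86^{2}} = \frac{1}{7396}$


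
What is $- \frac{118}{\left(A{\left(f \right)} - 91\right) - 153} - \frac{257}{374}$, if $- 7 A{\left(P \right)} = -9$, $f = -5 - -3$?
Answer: $- \frac{127719}{635426} \approx -0.201$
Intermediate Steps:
$f = -2$ ($f = -5 + 3 = -2$)
$A{\left(P \right)} = \frac{9}{7}$ ($A{\left(P \right)} = \left(- \frac{1}{7}\right) \left(-9\right) = \frac{9}{7}$)
$- \frac{118}{\left(A{\left(f \right)} - 91\right) - 153} - \frac{257}{374} = - \frac{118}{\left(\frac{9}{7} - 91\right) - 153} - \frac{257}{374} = - \frac{118}{- \frac{628}{7} - 153} - \frac{257}{374} = - \frac{118}{- \frac{1699}{7}} - \frac{257}{374} = \left(-118\right) \left(- \frac{7}{1699}\right) - \frac{257}{374} = \frac{826}{1699} - \frac{257}{374} = - \frac{127719}{635426}$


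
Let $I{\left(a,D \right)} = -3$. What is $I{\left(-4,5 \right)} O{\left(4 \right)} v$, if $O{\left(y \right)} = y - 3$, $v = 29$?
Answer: $-87$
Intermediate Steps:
$O{\left(y \right)} = -3 + y$ ($O{\left(y \right)} = y - 3 = -3 + y$)
$I{\left(-4,5 \right)} O{\left(4 \right)} v = - 3 \left(-3 + 4\right) 29 = \left(-3\right) 1 \cdot 29 = \left(-3\right) 29 = -87$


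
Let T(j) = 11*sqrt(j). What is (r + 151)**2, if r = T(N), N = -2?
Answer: 22559 + 3322*I*sqrt(2) ≈ 22559.0 + 4698.0*I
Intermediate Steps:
r = 11*I*sqrt(2) (r = 11*sqrt(-2) = 11*(I*sqrt(2)) = 11*I*sqrt(2) ≈ 15.556*I)
(r + 151)**2 = (11*I*sqrt(2) + 151)**2 = (151 + 11*I*sqrt(2))**2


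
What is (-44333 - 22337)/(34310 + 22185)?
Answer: -13334/11299 ≈ -1.1801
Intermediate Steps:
(-44333 - 22337)/(34310 + 22185) = -66670/56495 = -66670*1/56495 = -13334/11299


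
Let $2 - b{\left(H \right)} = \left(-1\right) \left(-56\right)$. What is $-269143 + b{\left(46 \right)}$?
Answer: $-269197$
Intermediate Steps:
$b{\left(H \right)} = -54$ ($b{\left(H \right)} = 2 - \left(-1\right) \left(-56\right) = 2 - 56 = -54$)
$-269143 + b{\left(46 \right)} = -269143 - 54 = -269197$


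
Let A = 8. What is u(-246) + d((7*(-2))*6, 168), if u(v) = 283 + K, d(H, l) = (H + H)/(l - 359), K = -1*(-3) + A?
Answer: 56322/191 ≈ 294.88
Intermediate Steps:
K = 11 (K = -1*(-3) + 8 = 3 + 8 = 11)
d(H, l) = 2*H/(-359 + l) (d(H, l) = (2*H)/(-359 + l) = 2*H/(-359 + l))
u(v) = 294 (u(v) = 283 + 11 = 294)
u(-246) + d((7*(-2))*6, 168) = 294 + 2*((7*(-2))*6)/(-359 + 168) = 294 + 2*(-14*6)/(-191) = 294 + 2*(-84)*(-1/191) = 294 + 168/191 = 56322/191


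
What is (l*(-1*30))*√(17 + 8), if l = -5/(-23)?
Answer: -750/23 ≈ -32.609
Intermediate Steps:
l = 5/23 (l = -5*(-1/23) = 5/23 ≈ 0.21739)
(l*(-1*30))*√(17 + 8) = (5*(-1*30)/23)*√(17 + 8) = ((5/23)*(-30))*√25 = -150/23*5 = -750/23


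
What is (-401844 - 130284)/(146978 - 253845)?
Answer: 532128/106867 ≈ 4.9793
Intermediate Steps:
(-401844 - 130284)/(146978 - 253845) = -532128/(-106867) = -532128*(-1/106867) = 532128/106867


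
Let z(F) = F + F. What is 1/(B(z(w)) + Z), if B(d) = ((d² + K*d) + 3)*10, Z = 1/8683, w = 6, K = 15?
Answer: 8683/28393411 ≈ 0.00030581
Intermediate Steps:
z(F) = 2*F
Z = 1/8683 ≈ 0.00011517
B(d) = 30 + 10*d² + 150*d (B(d) = ((d² + 15*d) + 3)*10 = (3 + d² + 15*d)*10 = 30 + 10*d² + 150*d)
1/(B(z(w)) + Z) = 1/((30 + 10*(2*6)² + 150*(2*6)) + 1/8683) = 1/((30 + 10*12² + 150*12) + 1/8683) = 1/((30 + 10*144 + 1800) + 1/8683) = 1/((30 + 1440 + 1800) + 1/8683) = 1/(3270 + 1/8683) = 1/(28393411/8683) = 8683/28393411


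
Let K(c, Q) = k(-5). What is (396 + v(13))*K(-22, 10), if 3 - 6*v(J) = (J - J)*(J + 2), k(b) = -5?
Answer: -3965/2 ≈ -1982.5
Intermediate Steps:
K(c, Q) = -5
v(J) = 1/2 (v(J) = 1/2 - (J - J)*(J + 2)/6 = 1/2 - 0*(2 + J) = 1/2 - 1/6*0 = 1/2 + 0 = 1/2)
(396 + v(13))*K(-22, 10) = (396 + 1/2)*(-5) = (793/2)*(-5) = -3965/2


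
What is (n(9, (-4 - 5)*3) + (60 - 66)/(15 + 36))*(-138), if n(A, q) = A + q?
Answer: 42504/17 ≈ 2500.2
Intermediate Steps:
(n(9, (-4 - 5)*3) + (60 - 66)/(15 + 36))*(-138) = ((9 + (-4 - 5)*3) + (60 - 66)/(15 + 36))*(-138) = ((9 - 9*3) - 6/51)*(-138) = ((9 - 27) - 6*1/51)*(-138) = (-18 - 2/17)*(-138) = -308/17*(-138) = 42504/17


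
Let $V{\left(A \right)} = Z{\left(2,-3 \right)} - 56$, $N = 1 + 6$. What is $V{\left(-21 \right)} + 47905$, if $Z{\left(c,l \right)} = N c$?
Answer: $47863$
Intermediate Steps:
$N = 7$
$Z{\left(c,l \right)} = 7 c$
$V{\left(A \right)} = -42$ ($V{\left(A \right)} = 7 \cdot 2 - 56 = 14 - 56 = -42$)
$V{\left(-21 \right)} + 47905 = -42 + 47905 = 47863$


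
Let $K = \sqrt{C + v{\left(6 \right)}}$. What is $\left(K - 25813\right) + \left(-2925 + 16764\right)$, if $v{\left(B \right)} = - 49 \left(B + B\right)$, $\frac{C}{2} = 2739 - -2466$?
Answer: $-11974 + \sqrt{9822} \approx -11875.0$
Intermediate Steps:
$C = 10410$ ($C = 2 \left(2739 - -2466\right) = 2 \left(2739 + 2466\right) = 2 \cdot 5205 = 10410$)
$v{\left(B \right)} = - 98 B$ ($v{\left(B \right)} = - 49 \cdot 2 B = - 98 B$)
$K = \sqrt{9822}$ ($K = \sqrt{10410 - 588} = \sqrt{9822} \approx 99.106$)
$\left(K - 25813\right) + \left(-2925 + 16764\right) = \left(\sqrt{9822} - 25813\right) + \left(-2925 + 16764\right) = \left(-25813 + \sqrt{9822}\right) + 13839 = -11974 + \sqrt{9822}$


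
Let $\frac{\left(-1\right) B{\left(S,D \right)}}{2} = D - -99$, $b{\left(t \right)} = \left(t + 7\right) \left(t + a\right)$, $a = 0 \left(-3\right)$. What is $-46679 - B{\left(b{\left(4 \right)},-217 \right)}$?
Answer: $-46915$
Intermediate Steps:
$a = 0$
$b{\left(t \right)} = t \left(7 + t\right)$ ($b{\left(t \right)} = \left(t + 7\right) \left(t + 0\right) = \left(7 + t\right) t = t \left(7 + t\right)$)
$B{\left(S,D \right)} = -198 - 2 D$ ($B{\left(S,D \right)} = - 2 \left(D - -99\right) = - 2 \left(D + 99\right) = - 2 \left(99 + D\right) = -198 - 2 D$)
$-46679 - B{\left(b{\left(4 \right)},-217 \right)} = -46679 - \left(-198 - -434\right) = -46679 - \left(-198 + 434\right) = -46679 - 236 = -46915$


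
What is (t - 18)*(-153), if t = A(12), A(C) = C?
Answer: 918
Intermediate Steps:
t = 12
(t - 18)*(-153) = (12 - 18)*(-153) = -6*(-153) = 918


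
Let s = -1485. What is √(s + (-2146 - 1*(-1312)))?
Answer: I*√2319 ≈ 48.156*I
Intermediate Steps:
√(s + (-2146 - 1*(-1312))) = √(-1485 + (-2146 - 1*(-1312))) = √(-1485 + (-2146 + 1312)) = √(-1485 - 834) = √(-2319) = I*√2319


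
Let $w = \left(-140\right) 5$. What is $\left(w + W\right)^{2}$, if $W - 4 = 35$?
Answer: $436921$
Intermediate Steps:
$W = 39$ ($W = 4 + 35 = 39$)
$w = -700$
$\left(w + W\right)^{2} = \left(-700 + 39\right)^{2} = \left(-661\right)^{2} = 436921$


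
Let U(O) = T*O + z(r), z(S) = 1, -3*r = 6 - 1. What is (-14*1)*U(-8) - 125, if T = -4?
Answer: -587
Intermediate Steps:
r = -5/3 (r = -(6 - 1)/3 = -1/3*5 = -5/3 ≈ -1.6667)
U(O) = 1 - 4*O (U(O) = -4*O + 1 = 1 - 4*O)
(-14*1)*U(-8) - 125 = (-14*1)*(1 - 4*(-8)) - 125 = -14*(1 + 32) - 125 = -14*33 - 125 = -462 - 125 = -587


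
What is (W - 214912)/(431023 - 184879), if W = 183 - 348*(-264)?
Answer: -122857/246144 ≈ -0.49913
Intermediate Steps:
W = 92055 (W = 183 + 91872 = 92055)
(W - 214912)/(431023 - 184879) = (92055 - 214912)/(431023 - 184879) = -122857/246144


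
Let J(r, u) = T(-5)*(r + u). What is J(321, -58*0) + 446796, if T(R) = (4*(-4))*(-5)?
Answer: 472476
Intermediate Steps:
T(R) = 80 (T(R) = -16*(-5) = 80)
J(r, u) = 80*r + 80*u (J(r, u) = 80*(r + u) = 80*r + 80*u)
J(321, -58*0) + 446796 = (80*321 + 80*(-58*0)) + 446796 = (25680 + 80*0) + 446796 = (25680 + 0) + 446796 = 25680 + 446796 = 472476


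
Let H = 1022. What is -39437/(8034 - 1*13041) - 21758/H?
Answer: -34318846/2558577 ≈ -13.413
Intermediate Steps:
-39437/(8034 - 1*13041) - 21758/H = -39437/(8034 - 1*13041) - 21758/1022 = -39437/(8034 - 13041) - 21758*1/1022 = -39437/(-5007) - 10879/511 = -39437*(-1/5007) - 10879/511 = 39437/5007 - 10879/511 = -34318846/2558577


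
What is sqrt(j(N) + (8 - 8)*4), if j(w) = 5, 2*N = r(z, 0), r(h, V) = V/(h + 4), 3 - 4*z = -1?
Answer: sqrt(5) ≈ 2.2361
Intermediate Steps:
z = 1 (z = 3/4 - 1/4*(-1) = 3/4 + 1/4 = 1)
r(h, V) = V/(4 + h)
N = 0 (N = (0/(4 + 1))/2 = (0/5)/2 = (0*(1/5))/2 = (1/2)*0 = 0)
sqrt(j(N) + (8 - 8)*4) = sqrt(5 + (8 - 8)*4) = sqrt(5 + 0*4) = sqrt(5 + 0) = sqrt(5)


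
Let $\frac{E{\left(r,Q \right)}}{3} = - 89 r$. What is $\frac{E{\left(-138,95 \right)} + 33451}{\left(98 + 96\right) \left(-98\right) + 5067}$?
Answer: $- \frac{70297}{13945} \approx -5.041$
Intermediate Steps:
$E{\left(r,Q \right)} = - 267 r$ ($E{\left(r,Q \right)} = 3 \left(- 89 r\right) = - 267 r$)
$\frac{E{\left(-138,95 \right)} + 33451}{\left(98 + 96\right) \left(-98\right) + 5067} = \frac{\left(-267\right) \left(-138\right) + 33451}{\left(98 + 96\right) \left(-98\right) + 5067} = \frac{36846 + 33451}{194 \left(-98\right) + 5067} = \frac{70297}{-19012 + 5067} = \frac{70297}{-13945} = 70297 \left(- \frac{1}{13945}\right) = - \frac{70297}{13945}$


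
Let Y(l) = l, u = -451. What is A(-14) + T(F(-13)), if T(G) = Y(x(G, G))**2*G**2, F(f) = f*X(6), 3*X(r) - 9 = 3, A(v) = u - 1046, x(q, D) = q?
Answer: 7310119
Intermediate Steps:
A(v) = -1497 (A(v) = -451 - 1046 = -1497)
X(r) = 4 (X(r) = 3 + (1/3)*3 = 3 + 1 = 4)
F(f) = 4*f (F(f) = f*4 = 4*f)
T(G) = G**4 (T(G) = G**2*G**2 = G**4)
A(-14) + T(F(-13)) = -1497 + (4*(-13))**4 = -1497 + (-52)**4 = -1497 + 7311616 = 7310119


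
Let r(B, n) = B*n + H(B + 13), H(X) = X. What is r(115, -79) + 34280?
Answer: 25323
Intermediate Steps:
r(B, n) = 13 + B + B*n (r(B, n) = B*n + (B + 13) = B*n + (13 + B) = 13 + B + B*n)
r(115, -79) + 34280 = (13 + 115 + 115*(-79)) + 34280 = (13 + 115 - 9085) + 34280 = -8957 + 34280 = 25323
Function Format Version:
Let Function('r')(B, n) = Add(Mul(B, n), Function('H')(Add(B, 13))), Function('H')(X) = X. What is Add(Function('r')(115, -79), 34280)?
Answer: 25323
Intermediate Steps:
Function('r')(B, n) = Add(13, B, Mul(B, n)) (Function('r')(B, n) = Add(Mul(B, n), Add(B, 13)) = Add(Mul(B, n), Add(13, B)) = Add(13, B, Mul(B, n)))
Add(Function('r')(115, -79), 34280) = Add(Add(13, 115, Mul(115, -79)), 34280) = Add(Add(13, 115, -9085), 34280) = Add(-8957, 34280) = 25323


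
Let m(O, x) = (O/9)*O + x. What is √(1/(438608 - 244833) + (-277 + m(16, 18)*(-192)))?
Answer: I*√124284862548966/116265 ≈ 95.887*I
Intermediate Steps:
m(O, x) = x + O²/9 (m(O, x) = (O*(⅑))*O + x = (O/9)*O + x = O²/9 + x = x + O²/9)
√(1/(438608 - 244833) + (-277 + m(16, 18)*(-192))) = √(1/(438608 - 244833) + (-277 + (18 + (⅑)*16²)*(-192))) = √(1/193775 + (-277 + (18 + (⅑)*256)*(-192))) = √(1/193775 + (-277 + (18 + 256/9)*(-192))) = √(1/193775 + (-277 + (418/9)*(-192))) = √(1/193775 + (-277 - 26752/3)) = √(1/193775 - 27583/3) = √(-5344895822/581325) = I*√124284862548966/116265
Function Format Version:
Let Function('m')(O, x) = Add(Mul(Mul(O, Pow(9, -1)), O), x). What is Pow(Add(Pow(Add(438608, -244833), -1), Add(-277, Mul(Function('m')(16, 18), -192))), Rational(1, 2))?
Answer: Mul(Rational(1, 116265), I, Pow(124284862548966, Rational(1, 2))) ≈ Mul(95.887, I)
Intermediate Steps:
Function('m')(O, x) = Add(x, Mul(Rational(1, 9), Pow(O, 2))) (Function('m')(O, x) = Add(Mul(Mul(O, Rational(1, 9)), O), x) = Add(Mul(Mul(Rational(1, 9), O), O), x) = Add(Mul(Rational(1, 9), Pow(O, 2)), x) = Add(x, Mul(Rational(1, 9), Pow(O, 2))))
Pow(Add(Pow(Add(438608, -244833), -1), Add(-277, Mul(Function('m')(16, 18), -192))), Rational(1, 2)) = Pow(Add(Pow(Add(438608, -244833), -1), Add(-277, Mul(Add(18, Mul(Rational(1, 9), Pow(16, 2))), -192))), Rational(1, 2)) = Pow(Add(Pow(193775, -1), Add(-277, Mul(Add(18, Mul(Rational(1, 9), 256)), -192))), Rational(1, 2)) = Pow(Add(Rational(1, 193775), Add(-277, Mul(Add(18, Rational(256, 9)), -192))), Rational(1, 2)) = Pow(Add(Rational(1, 193775), Add(-277, Mul(Rational(418, 9), -192))), Rational(1, 2)) = Pow(Add(Rational(1, 193775), Add(-277, Rational(-26752, 3))), Rational(1, 2)) = Pow(Add(Rational(1, 193775), Rational(-27583, 3)), Rational(1, 2)) = Pow(Rational(-5344895822, 581325), Rational(1, 2)) = Mul(Rational(1, 116265), I, Pow(124284862548966, Rational(1, 2)))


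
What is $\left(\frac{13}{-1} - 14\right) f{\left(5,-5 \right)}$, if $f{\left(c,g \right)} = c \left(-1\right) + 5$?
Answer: $0$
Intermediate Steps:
$f{\left(c,g \right)} = 5 - c$ ($f{\left(c,g \right)} = - c + 5 = 5 - c$)
$\left(\frac{13}{-1} - 14\right) f{\left(5,-5 \right)} = \left(\frac{13}{-1} - 14\right) \left(5 - 5\right) = \left(13 \left(-1\right) - 14\right) \left(5 - 5\right) = \left(-13 - 14\right) 0 = \left(-27\right) 0 = 0$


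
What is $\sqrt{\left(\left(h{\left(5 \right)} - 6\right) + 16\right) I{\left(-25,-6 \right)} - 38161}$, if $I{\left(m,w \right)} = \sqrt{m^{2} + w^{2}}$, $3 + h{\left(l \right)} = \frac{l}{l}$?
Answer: $\sqrt{-38161 + 8 \sqrt{661}} \approx 194.82 i$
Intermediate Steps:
$h{\left(l \right)} = -2$ ($h{\left(l \right)} = -3 + \frac{l}{l} = -3 + 1 = -2$)
$\sqrt{\left(\left(h{\left(5 \right)} - 6\right) + 16\right) I{\left(-25,-6 \right)} - 38161} = \sqrt{\left(\left(-2 - 6\right) + 16\right) \sqrt{\left(-25\right)^{2} + \left(-6\right)^{2}} - 38161} = \sqrt{\left(-8 + 16\right) \sqrt{625 + 36} - 38161} = \sqrt{8 \sqrt{661} - 38161} = \sqrt{-38161 + 8 \sqrt{661}}$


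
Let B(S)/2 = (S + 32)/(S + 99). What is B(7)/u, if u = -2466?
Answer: -13/43566 ≈ -0.00029840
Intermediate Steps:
B(S) = 2*(32 + S)/(99 + S) (B(S) = 2*((S + 32)/(S + 99)) = 2*((32 + S)/(99 + S)) = 2*(32 + S)/(99 + S))
B(7)/u = (2*(32 + 7)/(99 + 7))/(-2466) = (2*39/106)*(-1/2466) = (2*(1/106)*39)*(-1/2466) = (39/53)*(-1/2466) = -13/43566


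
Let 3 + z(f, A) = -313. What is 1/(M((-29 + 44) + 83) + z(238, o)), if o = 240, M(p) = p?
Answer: -1/218 ≈ -0.0045872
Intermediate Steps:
z(f, A) = -316 (z(f, A) = -3 - 313 = -316)
1/(M((-29 + 44) + 83) + z(238, o)) = 1/(((-29 + 44) + 83) - 316) = 1/((15 + 83) - 316) = 1/(98 - 316) = 1/(-218) = -1/218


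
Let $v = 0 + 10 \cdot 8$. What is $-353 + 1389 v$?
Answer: $110767$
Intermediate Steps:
$v = 80$ ($v = 0 + 80 = 80$)
$-353 + 1389 v = -353 + 1389 \cdot 80 = -353 + 111120 = 110767$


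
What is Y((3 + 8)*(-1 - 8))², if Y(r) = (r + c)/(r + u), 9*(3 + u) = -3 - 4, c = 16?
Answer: 558009/855625 ≈ 0.65217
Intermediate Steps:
u = -34/9 (u = -3 + (-3 - 4)/9 = -3 + (⅑)*(-7) = -3 - 7/9 = -34/9 ≈ -3.7778)
Y(r) = (16 + r)/(-34/9 + r) (Y(r) = (r + 16)/(r - 34/9) = (16 + r)/(-34/9 + r))
Y((3 + 8)*(-1 - 8))² = (9*(16 + (3 + 8)*(-1 - 8))/(-34 + 9*((3 + 8)*(-1 - 8))))² = (9*(16 + 11*(-9))/(-34 + 9*(11*(-9))))² = (9*(16 - 99)/(-34 + 9*(-99)))² = (9*(-83)/(-34 - 891))² = (9*(-83)/(-925))² = (9*(-1/925)*(-83))² = (747/925)² = 558009/855625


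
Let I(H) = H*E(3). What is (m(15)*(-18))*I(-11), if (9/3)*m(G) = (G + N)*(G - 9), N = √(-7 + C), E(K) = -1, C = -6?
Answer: -5940 - 396*I*√13 ≈ -5940.0 - 1427.8*I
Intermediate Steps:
N = I*√13 (N = √(-7 - 6) = √(-13) = I*√13 ≈ 3.6056*I)
m(G) = (-9 + G)*(G + I*√13)/3 (m(G) = ((G + I*√13)*(G - 9))/3 = ((G + I*√13)*(-9 + G))/3 = ((-9 + G)*(G + I*√13))/3 = (-9 + G)*(G + I*√13)/3)
I(H) = -H (I(H) = H*(-1) = -H)
(m(15)*(-18))*I(-11) = ((-3*15 + (⅓)*15² - 3*I*√13 + (⅓)*I*15*√13)*(-18))*(-1*(-11)) = ((-45 + (⅓)*225 - 3*I*√13 + 5*I*√13)*(-18))*11 = ((-45 + 75 - 3*I*√13 + 5*I*√13)*(-18))*11 = ((30 + 2*I*√13)*(-18))*11 = (-540 - 36*I*√13)*11 = -5940 - 396*I*√13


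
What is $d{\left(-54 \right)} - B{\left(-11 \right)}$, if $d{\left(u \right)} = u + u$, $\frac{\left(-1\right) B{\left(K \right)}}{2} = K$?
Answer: $-130$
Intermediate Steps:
$B{\left(K \right)} = - 2 K$
$d{\left(u \right)} = 2 u$
$d{\left(-54 \right)} - B{\left(-11 \right)} = 2 \left(-54\right) - \left(-2\right) \left(-11\right) = -108 - 22 = -130$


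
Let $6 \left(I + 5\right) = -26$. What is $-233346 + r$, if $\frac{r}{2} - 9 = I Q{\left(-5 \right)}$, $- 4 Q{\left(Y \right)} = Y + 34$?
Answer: $- \frac{699578}{3} \approx -2.3319 \cdot 10^{5}$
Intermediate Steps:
$I = - \frac{28}{3}$ ($I = -5 + \frac{1}{6} \left(-26\right) = -5 - \frac{13}{3} = - \frac{28}{3} \approx -9.3333$)
$Q{\left(Y \right)} = - \frac{17}{2} - \frac{Y}{4}$ ($Q{\left(Y \right)} = - \frac{Y + 34}{4} = - \frac{34 + Y}{4} = - \frac{17}{2} - \frac{Y}{4}$)
$r = \frac{460}{3}$ ($r = 18 + 2 \left(- \frac{28 \left(- \frac{17}{2} - - \frac{5}{4}\right)}{3}\right) = 18 + 2 \left(- \frac{28 \left(- \frac{17}{2} + \frac{5}{4}\right)}{3}\right) = 18 + 2 \left(\left(- \frac{28}{3}\right) \left(- \frac{29}{4}\right)\right) = 18 + 2 \cdot \frac{203}{3} = 18 + \frac{406}{3} = \frac{460}{3} \approx 153.33$)
$-233346 + r = -233346 + \frac{460}{3} = - \frac{699578}{3}$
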